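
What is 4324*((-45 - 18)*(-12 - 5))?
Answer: 4631004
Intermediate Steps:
4324*((-45 - 18)*(-12 - 5)) = 4324*(-63*(-17)) = 4324*1071 = 4631004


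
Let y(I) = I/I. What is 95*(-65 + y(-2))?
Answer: -6080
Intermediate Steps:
y(I) = 1
95*(-65 + y(-2)) = 95*(-65 + 1) = 95*(-64) = -6080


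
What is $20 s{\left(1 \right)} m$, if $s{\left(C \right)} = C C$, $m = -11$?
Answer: $-220$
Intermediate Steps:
$s{\left(C \right)} = C^{2}$
$20 s{\left(1 \right)} m = 20 \cdot 1^{2} \left(-11\right) = 20 \cdot 1 \left(-11\right) = 20 \left(-11\right) = -220$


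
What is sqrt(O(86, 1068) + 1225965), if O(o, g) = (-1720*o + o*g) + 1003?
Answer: 4*sqrt(73181) ≈ 1082.1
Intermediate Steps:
O(o, g) = 1003 - 1720*o + g*o (O(o, g) = (-1720*o + g*o) + 1003 = 1003 - 1720*o + g*o)
sqrt(O(86, 1068) + 1225965) = sqrt((1003 - 1720*86 + 1068*86) + 1225965) = sqrt((1003 - 147920 + 91848) + 1225965) = sqrt(-55069 + 1225965) = sqrt(1170896) = 4*sqrt(73181)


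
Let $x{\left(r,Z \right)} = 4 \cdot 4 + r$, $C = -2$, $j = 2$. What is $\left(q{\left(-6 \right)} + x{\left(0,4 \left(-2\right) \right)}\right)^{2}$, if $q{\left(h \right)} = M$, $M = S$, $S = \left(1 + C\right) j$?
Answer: $196$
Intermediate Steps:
$S = -2$ ($S = \left(1 - 2\right) 2 = \left(-1\right) 2 = -2$)
$M = -2$
$q{\left(h \right)} = -2$
$x{\left(r,Z \right)} = 16 + r$
$\left(q{\left(-6 \right)} + x{\left(0,4 \left(-2\right) \right)}\right)^{2} = \left(-2 + \left(16 + 0\right)\right)^{2} = \left(-2 + 16\right)^{2} = 14^{2} = 196$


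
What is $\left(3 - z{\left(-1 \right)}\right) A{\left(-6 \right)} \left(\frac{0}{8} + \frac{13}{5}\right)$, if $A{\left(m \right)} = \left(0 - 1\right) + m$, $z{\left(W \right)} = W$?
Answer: $- \frac{364}{5} \approx -72.8$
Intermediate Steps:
$A{\left(m \right)} = -1 + m$
$\left(3 - z{\left(-1 \right)}\right) A{\left(-6 \right)} \left(\frac{0}{8} + \frac{13}{5}\right) = \left(3 - -1\right) \left(-1 - 6\right) \left(\frac{0}{8} + \frac{13}{5}\right) = \left(3 + 1\right) \left(-7\right) \left(0 \cdot \frac{1}{8} + 13 \cdot \frac{1}{5}\right) = 4 \left(-7\right) \left(0 + \frac{13}{5}\right) = \left(-28\right) \frac{13}{5} = - \frac{364}{5}$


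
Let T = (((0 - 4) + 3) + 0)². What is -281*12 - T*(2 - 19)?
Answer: -3355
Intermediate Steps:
T = 1 (T = ((-4 + 3) + 0)² = (-1 + 0)² = (-1)² = 1)
-281*12 - T*(2 - 19) = -281*12 - (2 - 19) = -3372 - (-17) = -3372 - 1*(-17) = -3372 + 17 = -3355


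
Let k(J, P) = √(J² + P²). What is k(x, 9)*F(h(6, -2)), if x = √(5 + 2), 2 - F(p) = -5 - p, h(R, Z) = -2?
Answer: 10*√22 ≈ 46.904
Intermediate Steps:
F(p) = 7 + p (F(p) = 2 - (-5 - p) = 2 + (5 + p) = 7 + p)
x = √7 ≈ 2.6458
k(x, 9)*F(h(6, -2)) = √((√7)² + 9²)*(7 - 2) = √(7 + 81)*5 = √88*5 = (2*√22)*5 = 10*√22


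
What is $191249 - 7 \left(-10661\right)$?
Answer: $265876$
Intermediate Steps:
$191249 - 7 \left(-10661\right) = 191249 - -74627 = 191249 + 74627 = 265876$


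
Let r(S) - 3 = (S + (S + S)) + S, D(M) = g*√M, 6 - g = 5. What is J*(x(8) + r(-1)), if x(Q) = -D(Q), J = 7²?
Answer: -49 - 98*√2 ≈ -187.59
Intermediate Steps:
g = 1 (g = 6 - 1*5 = 6 - 5 = 1)
D(M) = √M (D(M) = 1*√M = √M)
J = 49
r(S) = 3 + 4*S (r(S) = 3 + ((S + (S + S)) + S) = 3 + ((S + 2*S) + S) = 3 + (3*S + S) = 3 + 4*S)
x(Q) = -√Q
J*(x(8) + r(-1)) = 49*(-√8 + (3 + 4*(-1))) = 49*(-2*√2 + (3 - 4)) = 49*(-2*√2 - 1) = 49*(-1 - 2*√2) = -49 - 98*√2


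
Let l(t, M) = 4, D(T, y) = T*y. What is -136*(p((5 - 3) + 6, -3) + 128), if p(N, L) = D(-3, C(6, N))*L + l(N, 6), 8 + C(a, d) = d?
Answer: -17952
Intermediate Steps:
C(a, d) = -8 + d
p(N, L) = 4 + L*(24 - 3*N) (p(N, L) = (-3*(-8 + N))*L + 4 = (24 - 3*N)*L + 4 = L*(24 - 3*N) + 4 = 4 + L*(24 - 3*N))
-136*(p((5 - 3) + 6, -3) + 128) = -136*((4 + 3*(-3)*(8 - ((5 - 3) + 6))) + 128) = -136*((4 + 3*(-3)*(8 - (2 + 6))) + 128) = -136*((4 + 3*(-3)*(8 - 1*8)) + 128) = -136*((4 + 3*(-3)*(8 - 8)) + 128) = -136*((4 + 3*(-3)*0) + 128) = -136*((4 + 0) + 128) = -136*(4 + 128) = -136*132 = -17952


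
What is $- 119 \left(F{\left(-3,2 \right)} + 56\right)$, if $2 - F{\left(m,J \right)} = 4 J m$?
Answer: $-9758$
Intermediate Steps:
$F{\left(m,J \right)} = 2 - 4 J m$
$- 119 \left(F{\left(-3,2 \right)} + 56\right) = - 119 \left(\left(2 - 8 \left(-3\right)\right) + 56\right) = - 119 \left(\left(2 + 24\right) + 56\right) = - 119 \left(26 + 56\right) = \left(-119\right) 82 = -9758$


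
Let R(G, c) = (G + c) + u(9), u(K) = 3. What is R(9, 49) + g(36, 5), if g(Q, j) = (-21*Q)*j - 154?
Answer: -3873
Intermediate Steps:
R(G, c) = 3 + G + c (R(G, c) = (G + c) + 3 = 3 + G + c)
g(Q, j) = -154 - 21*Q*j (g(Q, j) = -21*Q*j - 154 = -154 - 21*Q*j)
R(9, 49) + g(36, 5) = (3 + 9 + 49) + (-154 - 21*36*5) = 61 + (-154 - 3780) = 61 - 3934 = -3873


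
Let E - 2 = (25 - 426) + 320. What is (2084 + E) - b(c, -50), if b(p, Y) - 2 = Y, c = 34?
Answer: 2053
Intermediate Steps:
b(p, Y) = 2 + Y
E = -79 (E = 2 + ((25 - 426) + 320) = 2 + (-401 + 320) = 2 - 81 = -79)
(2084 + E) - b(c, -50) = (2084 - 79) - (2 - 50) = 2005 - 1*(-48) = 2005 + 48 = 2053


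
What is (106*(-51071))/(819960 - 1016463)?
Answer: 5413526/196503 ≈ 27.549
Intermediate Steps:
(106*(-51071))/(819960 - 1016463) = -5413526/(-196503) = -5413526*(-1/196503) = 5413526/196503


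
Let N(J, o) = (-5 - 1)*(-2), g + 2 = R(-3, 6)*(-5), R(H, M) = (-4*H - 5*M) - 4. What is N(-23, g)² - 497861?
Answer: -497717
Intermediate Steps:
R(H, M) = -4 - 5*M - 4*H (R(H, M) = (-5*M - 4*H) - 4 = -4 - 5*M - 4*H)
g = 108 (g = -2 + (-4 - 5*6 - 4*(-3))*(-5) = -2 + (-4 - 30 + 12)*(-5) = -2 - 22*(-5) = -2 + 110 = 108)
N(J, o) = 12 (N(J, o) = -6*(-2) = 12)
N(-23, g)² - 497861 = 12² - 497861 = 144 - 497861 = -497717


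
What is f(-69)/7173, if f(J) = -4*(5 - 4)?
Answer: -4/7173 ≈ -0.00055765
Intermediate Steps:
f(J) = -4 (f(J) = -4*1 = -4)
f(-69)/7173 = -4/7173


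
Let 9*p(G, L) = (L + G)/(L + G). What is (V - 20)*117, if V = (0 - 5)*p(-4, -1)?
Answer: -2405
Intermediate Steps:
p(G, L) = ⅑ (p(G, L) = ((L + G)/(L + G))/9 = ((G + L)/(G + L))/9 = (⅑)*1 = ⅑)
V = -5/9 (V = (0 - 5)*(⅑) = -5*⅑ = -5/9 ≈ -0.55556)
(V - 20)*117 = (-5/9 - 20)*117 = -185/9*117 = -2405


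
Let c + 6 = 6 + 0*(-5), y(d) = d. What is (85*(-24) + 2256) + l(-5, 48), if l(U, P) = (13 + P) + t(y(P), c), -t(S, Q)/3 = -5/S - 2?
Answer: 4533/16 ≈ 283.31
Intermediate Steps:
c = 0 (c = -6 + (6 + 0*(-5)) = -6 + (6 + 0) = -6 + 6 = 0)
t(S, Q) = 6 + 15/S (t(S, Q) = -3*(-5/S - 2) = -3*(-2 - 5/S) = 6 + 15/S)
l(U, P) = 19 + P + 15/P (l(U, P) = (13 + P) + (6 + 15/P) = 19 + P + 15/P)
(85*(-24) + 2256) + l(-5, 48) = (85*(-24) + 2256) + (19 + 48 + 15/48) = (-2040 + 2256) + (19 + 48 + 15*(1/48)) = 216 + (19 + 48 + 5/16) = 216 + 1077/16 = 4533/16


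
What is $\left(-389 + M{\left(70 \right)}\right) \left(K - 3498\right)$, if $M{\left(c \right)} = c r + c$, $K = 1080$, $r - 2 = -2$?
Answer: $771342$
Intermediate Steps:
$r = 0$ ($r = 2 - 2 = 0$)
$M{\left(c \right)} = c$ ($M{\left(c \right)} = c 0 + c = 0 + c = c$)
$\left(-389 + M{\left(70 \right)}\right) \left(K - 3498\right) = \left(-389 + 70\right) \left(1080 - 3498\right) = \left(-319\right) \left(-2418\right) = 771342$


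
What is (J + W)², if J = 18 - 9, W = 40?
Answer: 2401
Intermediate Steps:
J = 9
(J + W)² = (9 + 40)² = 49² = 2401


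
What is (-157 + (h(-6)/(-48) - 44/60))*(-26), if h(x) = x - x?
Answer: 61516/15 ≈ 4101.1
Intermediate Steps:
h(x) = 0
(-157 + (h(-6)/(-48) - 44/60))*(-26) = (-157 + (0/(-48) - 44/60))*(-26) = (-157 + (0*(-1/48) - 44*1/60))*(-26) = (-157 + (0 - 11/15))*(-26) = (-157 - 11/15)*(-26) = -2366/15*(-26) = 61516/15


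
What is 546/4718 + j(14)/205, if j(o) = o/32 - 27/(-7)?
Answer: 1057537/7737520 ≈ 0.13668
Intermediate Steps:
j(o) = 27/7 + o/32 (j(o) = o*(1/32) - 27*(-⅐) = o/32 + 27/7 = 27/7 + o/32)
546/4718 + j(14)/205 = 546/4718 + (27/7 + (1/32)*14)/205 = 546*(1/4718) + (27/7 + 7/16)*(1/205) = 39/337 + (481/112)*(1/205) = 39/337 + 481/22960 = 1057537/7737520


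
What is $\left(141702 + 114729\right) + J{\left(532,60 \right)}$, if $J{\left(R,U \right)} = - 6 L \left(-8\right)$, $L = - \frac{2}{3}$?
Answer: $256399$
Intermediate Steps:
$L = - \frac{2}{3}$ ($L = \left(-2\right) \frac{1}{3} = - \frac{2}{3} \approx -0.66667$)
$J{\left(R,U \right)} = -32$ ($J{\left(R,U \right)} = \left(-6\right) \left(- \frac{2}{3}\right) \left(-8\right) = 4 \left(-8\right) = -32$)
$\left(141702 + 114729\right) + J{\left(532,60 \right)} = \left(141702 + 114729\right) - 32 = 256431 - 32 = 256399$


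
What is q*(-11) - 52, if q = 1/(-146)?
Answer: -7581/146 ≈ -51.925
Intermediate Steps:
q = -1/146 ≈ -0.0068493
q*(-11) - 52 = -1/146*(-11) - 52 = 11/146 - 52 = -7581/146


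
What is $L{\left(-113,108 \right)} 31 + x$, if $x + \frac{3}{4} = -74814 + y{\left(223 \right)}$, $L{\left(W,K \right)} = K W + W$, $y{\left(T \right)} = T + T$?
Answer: $- \frac{1824783}{4} \approx -4.562 \cdot 10^{5}$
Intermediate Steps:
$y{\left(T \right)} = 2 T$
$L{\left(W,K \right)} = W + K W$
$x = - \frac{297475}{4}$ ($x = - \frac{3}{4} + \left(-74814 + 2 \cdot 223\right) = - \frac{3}{4} + \left(-74814 + 446\right) = - \frac{3}{4} - 74368 = - \frac{297475}{4} \approx -74369.0$)
$L{\left(-113,108 \right)} 31 + x = - 113 \left(1 + 108\right) 31 - \frac{297475}{4} = \left(-113\right) 109 \cdot 31 - \frac{297475}{4} = \left(-12317\right) 31 - \frac{297475}{4} = -381827 - \frac{297475}{4} = - \frac{1824783}{4}$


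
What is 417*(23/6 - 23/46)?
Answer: 1390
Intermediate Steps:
417*(23/6 - 23/46) = 417*(23*(1/6) - 23*1/46) = 417*(23/6 - 1/2) = 417*(10/3) = 1390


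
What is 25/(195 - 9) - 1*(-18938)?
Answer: 3522493/186 ≈ 18938.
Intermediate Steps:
25/(195 - 9) - 1*(-18938) = 25/186 + 18938 = 3522493/186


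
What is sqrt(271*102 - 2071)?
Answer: sqrt(25571) ≈ 159.91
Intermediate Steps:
sqrt(271*102 - 2071) = sqrt(27642 - 2071) = sqrt(25571)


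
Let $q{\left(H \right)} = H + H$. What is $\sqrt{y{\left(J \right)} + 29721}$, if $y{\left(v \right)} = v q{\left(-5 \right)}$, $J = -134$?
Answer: $\sqrt{31061} \approx 176.24$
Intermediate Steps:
$q{\left(H \right)} = 2 H$
$y{\left(v \right)} = - 10 v$ ($y{\left(v \right)} = v 2 \left(-5\right) = v \left(-10\right) = - 10 v$)
$\sqrt{y{\left(J \right)} + 29721} = \sqrt{\left(-10\right) \left(-134\right) + 29721} = \sqrt{1340 + 29721} = \sqrt{31061}$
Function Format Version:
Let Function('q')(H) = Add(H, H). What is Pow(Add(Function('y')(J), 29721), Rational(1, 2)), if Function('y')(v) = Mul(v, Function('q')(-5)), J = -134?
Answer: Pow(31061, Rational(1, 2)) ≈ 176.24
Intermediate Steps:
Function('q')(H) = Mul(2, H)
Function('y')(v) = Mul(-10, v) (Function('y')(v) = Mul(v, Mul(2, -5)) = Mul(v, -10) = Mul(-10, v))
Pow(Add(Function('y')(J), 29721), Rational(1, 2)) = Pow(Add(Mul(-10, -134), 29721), Rational(1, 2)) = Pow(Add(1340, 29721), Rational(1, 2)) = Pow(31061, Rational(1, 2))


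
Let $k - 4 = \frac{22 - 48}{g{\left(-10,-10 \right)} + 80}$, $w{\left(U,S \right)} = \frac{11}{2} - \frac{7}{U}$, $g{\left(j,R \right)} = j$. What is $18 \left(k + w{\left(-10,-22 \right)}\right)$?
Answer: $\frac{6192}{35} \approx 176.91$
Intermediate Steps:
$w{\left(U,S \right)} = \frac{11}{2} - \frac{7}{U}$ ($w{\left(U,S \right)} = 11 \cdot \frac{1}{2} - \frac{7}{U} = \frac{11}{2} - \frac{7}{U}$)
$k = \frac{127}{35}$ ($k = 4 + \frac{22 - 48}{-10 + 80} = 4 - \frac{26}{70} = 4 - \frac{13}{35} = \frac{127}{35} \approx 3.6286$)
$18 \left(k + w{\left(-10,-22 \right)}\right) = 18 \left(\frac{127}{35} + \left(\frac{11}{2} - \frac{7}{-10}\right)\right) = 18 \left(\frac{127}{35} + \left(\frac{11}{2} - - \frac{7}{10}\right)\right) = 18 \left(\frac{127}{35} + \left(\frac{11}{2} + \frac{7}{10}\right)\right) = 18 \left(\frac{127}{35} + \frac{31}{5}\right) = 18 \cdot \frac{344}{35} = \frac{6192}{35}$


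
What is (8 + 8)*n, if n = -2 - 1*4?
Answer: -96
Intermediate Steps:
n = -6 (n = -2 - 4 = -6)
(8 + 8)*n = (8 + 8)*(-6) = 16*(-6) = -96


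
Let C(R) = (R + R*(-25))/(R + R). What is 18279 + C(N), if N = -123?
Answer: 18267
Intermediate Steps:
C(R) = -12 (C(R) = (R - 25*R)/((2*R)) = (-24*R)*(1/(2*R)) = -12)
18279 + C(N) = 18279 - 12 = 18267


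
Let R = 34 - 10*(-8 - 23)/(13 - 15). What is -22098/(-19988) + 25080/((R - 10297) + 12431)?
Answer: 8269429/609634 ≈ 13.565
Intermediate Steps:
R = -121 (R = 34 - (-310)/(-2) = 34 - (-310)*(-1)/2 = 34 - 10*31/2 = 34 - 155 = -121)
-22098/(-19988) + 25080/((R - 10297) + 12431) = -22098/(-19988) + 25080/((-121 - 10297) + 12431) = -22098*(-1/19988) + 25080/(-10418 + 12431) = 11049/9994 + 25080/2013 = 11049/9994 + 25080*(1/2013) = 11049/9994 + 760/61 = 8269429/609634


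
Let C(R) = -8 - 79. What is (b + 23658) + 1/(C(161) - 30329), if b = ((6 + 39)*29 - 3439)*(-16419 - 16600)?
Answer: 2143908380863/30416 ≈ 7.0486e+7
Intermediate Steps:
C(R) = -87
b = 70462546 (b = (45*29 - 3439)*(-33019) = (1305 - 3439)*(-33019) = -2134*(-33019) = 70462546)
(b + 23658) + 1/(C(161) - 30329) = (70462546 + 23658) + 1/(-87 - 30329) = 70486204 + 1/(-30416) = 70486204 - 1/30416 = 2143908380863/30416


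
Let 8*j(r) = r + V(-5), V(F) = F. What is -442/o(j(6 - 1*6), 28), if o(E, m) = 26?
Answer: -17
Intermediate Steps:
j(r) = -5/8 + r/8 (j(r) = (r - 5)/8 = (-5 + r)/8 = -5/8 + r/8)
-442/o(j(6 - 1*6), 28) = -442/26 = -442*1/26 = -17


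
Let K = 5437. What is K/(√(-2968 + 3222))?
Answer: 5437*√254/254 ≈ 341.15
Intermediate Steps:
K/(√(-2968 + 3222)) = 5437/(√(-2968 + 3222)) = 5437/(√254) = 5437*(√254/254) = 5437*√254/254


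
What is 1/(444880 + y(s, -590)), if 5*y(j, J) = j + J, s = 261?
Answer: 5/2224071 ≈ 2.2481e-6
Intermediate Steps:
y(j, J) = J/5 + j/5 (y(j, J) = (j + J)/5 = (J + j)/5 = J/5 + j/5)
1/(444880 + y(s, -590)) = 1/(444880 + ((⅕)*(-590) + (⅕)*261)) = 1/(444880 + (-118 + 261/5)) = 1/(444880 - 329/5) = 1/(2224071/5) = 5/2224071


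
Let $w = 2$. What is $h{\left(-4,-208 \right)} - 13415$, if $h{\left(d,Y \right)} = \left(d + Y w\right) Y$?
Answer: $73945$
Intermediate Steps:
$h{\left(d,Y \right)} = Y \left(d + 2 Y\right)$ ($h{\left(d,Y \right)} = \left(d + Y 2\right) Y = \left(d + 2 Y\right) Y = Y \left(d + 2 Y\right)$)
$h{\left(-4,-208 \right)} - 13415 = - 208 \left(-4 + 2 \left(-208\right)\right) - 13415 = - 208 \left(-4 - 416\right) - 13415 = \left(-208\right) \left(-420\right) - 13415 = 87360 - 13415 = 73945$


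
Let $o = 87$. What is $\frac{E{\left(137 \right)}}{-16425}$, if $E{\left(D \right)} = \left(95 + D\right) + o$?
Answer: $- \frac{319}{16425} \approx -0.019422$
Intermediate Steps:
$E{\left(D \right)} = 182 + D$ ($E{\left(D \right)} = \left(95 + D\right) + 87 = 182 + D$)
$\frac{E{\left(137 \right)}}{-16425} = \frac{182 + 137}{-16425} = 319 \left(- \frac{1}{16425}\right) = - \frac{319}{16425}$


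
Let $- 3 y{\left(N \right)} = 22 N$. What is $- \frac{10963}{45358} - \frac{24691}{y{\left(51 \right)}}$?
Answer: $\frac{278958554}{4240973} \approx 65.777$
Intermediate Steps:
$y{\left(N \right)} = - \frac{22 N}{3}$
$- \frac{10963}{45358} - \frac{24691}{y{\left(51 \right)}} = - \frac{10963}{45358} - \frac{24691}{\left(- \frac{22}{3}\right) 51} = \left(-10963\right) \frac{1}{45358} - \frac{24691}{-374} = - \frac{10963}{45358} - - \frac{24691}{374} = - \frac{10963}{45358} + \frac{24691}{374} = \frac{278958554}{4240973}$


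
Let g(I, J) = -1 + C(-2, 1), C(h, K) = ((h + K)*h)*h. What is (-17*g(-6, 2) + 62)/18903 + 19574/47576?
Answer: 62833499/149888188 ≈ 0.41920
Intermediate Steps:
C(h, K) = h²*(K + h) (C(h, K) = ((K + h)*h)*h = (h*(K + h))*h = h²*(K + h))
g(I, J) = -5 (g(I, J) = -1 + (-2)²*(1 - 2) = -1 + 4*(-1) = -1 - 4 = -5)
(-17*g(-6, 2) + 62)/18903 + 19574/47576 = (-17*(-5) + 62)/18903 + 19574/47576 = (85 + 62)*(1/18903) + 19574*(1/47576) = 147*(1/18903) + 9787/23788 = 49/6301 + 9787/23788 = 62833499/149888188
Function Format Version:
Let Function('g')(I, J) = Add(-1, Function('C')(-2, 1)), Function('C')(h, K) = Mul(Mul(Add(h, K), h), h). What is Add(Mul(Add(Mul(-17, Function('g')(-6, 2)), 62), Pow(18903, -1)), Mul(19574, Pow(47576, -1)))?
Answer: Rational(62833499, 149888188) ≈ 0.41920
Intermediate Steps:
Function('C')(h, K) = Mul(Pow(h, 2), Add(K, h)) (Function('C')(h, K) = Mul(Mul(Add(K, h), h), h) = Mul(Mul(h, Add(K, h)), h) = Mul(Pow(h, 2), Add(K, h)))
Function('g')(I, J) = -5 (Function('g')(I, J) = Add(-1, Mul(Pow(-2, 2), Add(1, -2))) = Add(-1, Mul(4, -1)) = Add(-1, -4) = -5)
Add(Mul(Add(Mul(-17, Function('g')(-6, 2)), 62), Pow(18903, -1)), Mul(19574, Pow(47576, -1))) = Add(Mul(Add(Mul(-17, -5), 62), Pow(18903, -1)), Mul(19574, Pow(47576, -1))) = Add(Mul(Add(85, 62), Rational(1, 18903)), Mul(19574, Rational(1, 47576))) = Add(Mul(147, Rational(1, 18903)), Rational(9787, 23788)) = Add(Rational(49, 6301), Rational(9787, 23788)) = Rational(62833499, 149888188)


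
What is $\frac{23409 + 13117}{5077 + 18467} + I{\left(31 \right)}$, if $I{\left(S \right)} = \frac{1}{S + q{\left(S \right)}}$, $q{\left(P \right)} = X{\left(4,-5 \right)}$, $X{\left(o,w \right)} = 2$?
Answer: $\frac{204817}{129492} \approx 1.5817$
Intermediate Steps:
$q{\left(P \right)} = 2$
$I{\left(S \right)} = \frac{1}{2 + S}$ ($I{\left(S \right)} = \frac{1}{S + 2} = \frac{1}{2 + S}$)
$\frac{23409 + 13117}{5077 + 18467} + I{\left(31 \right)} = \frac{23409 + 13117}{5077 + 18467} + \frac{1}{2 + 31} = \frac{36526}{23544} + \frac{1}{33} = 36526 \cdot \frac{1}{23544} + \frac{1}{33} = \frac{18263}{11772} + \frac{1}{33} = \frac{204817}{129492}$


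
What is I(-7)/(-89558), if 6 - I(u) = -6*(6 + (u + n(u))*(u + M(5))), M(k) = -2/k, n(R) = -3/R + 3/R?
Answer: -126/31985 ≈ -0.0039393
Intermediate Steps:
n(R) = 0
I(u) = 42 + 6*u*(-⅖ + u) (I(u) = 6 - (-6)*(6 + (u + 0)*(u - 2/5)) = 6 - (-6)*(6 + u*(u - 2*⅕)) = 6 - (-6)*(6 + u*(u - ⅖)) = 6 - (-6)*(6 + u*(-⅖ + u)) = 6 - (-36 - 6*u*(-⅖ + u)) = 6 + (36 + 6*u*(-⅖ + u)) = 42 + 6*u*(-⅖ + u))
I(-7)/(-89558) = (42 + 6*(-7)² - 12/5*(-7))/(-89558) = (42 + 6*49 + 84/5)*(-1/89558) = (42 + 294 + 84/5)*(-1/89558) = (1764/5)*(-1/89558) = -126/31985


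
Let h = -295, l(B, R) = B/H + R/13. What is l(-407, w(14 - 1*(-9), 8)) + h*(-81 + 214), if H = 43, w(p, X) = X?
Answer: -21937312/559 ≈ -39244.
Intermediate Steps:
l(B, R) = R/13 + B/43 (l(B, R) = B/43 + R/13 = R/13 + B/43)
l(-407, w(14 - 1*(-9), 8)) + h*(-81 + 214) = ((1/13)*8 + (1/43)*(-407)) - 295*(-81 + 214) = (8/13 - 407/43) - 295*133 = -4947/559 - 39235 = -21937312/559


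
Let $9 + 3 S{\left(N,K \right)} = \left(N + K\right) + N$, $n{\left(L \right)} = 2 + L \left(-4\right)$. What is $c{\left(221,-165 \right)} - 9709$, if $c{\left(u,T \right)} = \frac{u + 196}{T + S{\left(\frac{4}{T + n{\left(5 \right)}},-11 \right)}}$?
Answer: $- \frac{915331310}{94253} \approx -9711.4$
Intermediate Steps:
$n{\left(L \right)} = 2 - 4 L$
$S{\left(N,K \right)} = -3 + \frac{K}{3} + \frac{2 N}{3}$ ($S{\left(N,K \right)} = -3 + \frac{\left(N + K\right) + N}{3} = -3 + \frac{\left(K + N\right) + N}{3} = -3 + \frac{K + 2 N}{3} = -3 + \left(\frac{K}{3} + \frac{2 N}{3}\right) = -3 + \frac{K}{3} + \frac{2 N}{3}$)
$c{\left(u,T \right)} = \frac{196 + u}{- \frac{20}{3} + T + \frac{8}{3 \left(-18 + T\right)}}$ ($c{\left(u,T \right)} = \frac{u + 196}{T + \left(-3 + \frac{1}{3} \left(-11\right) + \frac{2 \frac{4}{T + \left(2 - 20\right)}}{3}\right)} = \frac{196 + u}{T - \left(\frac{20}{3} - \frac{8}{3 \left(T + \left(2 - 20\right)\right)}\right)} = \frac{196 + u}{T - \left(\frac{20}{3} - \frac{8}{3 \left(T - 18\right)}\right)} = \frac{196 + u}{T - \left(\frac{20}{3} - \frac{8}{3 \left(-18 + T\right)}\right)} = \frac{196 + u}{- \frac{20}{3} + T + \frac{8}{3 \left(-18 + T\right)}}$)
$c{\left(221,-165 \right)} - 9709 = \frac{3 \left(-18 - 165\right) \left(196 + 221\right)}{8 + \left(-20 + 3 \left(-165\right)\right) \left(-18 - 165\right)} - 9709 = 3 \frac{1}{8 + \left(-20 - 495\right) \left(-183\right)} \left(-183\right) 417 - 9709 = 3 \frac{1}{8 - -94245} \left(-183\right) 417 - 9709 = 3 \frac{1}{8 + 94245} \left(-183\right) 417 - 9709 = 3 \cdot \frac{1}{94253} \left(-183\right) 417 - 9709 = - \frac{228933}{94253} - 9709 = - \frac{915331310}{94253}$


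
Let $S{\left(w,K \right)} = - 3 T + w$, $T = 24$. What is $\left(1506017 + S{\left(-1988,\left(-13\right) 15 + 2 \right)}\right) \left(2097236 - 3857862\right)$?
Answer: $-2647905797082$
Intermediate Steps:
$S{\left(w,K \right)} = -72 + w$ ($S{\left(w,K \right)} = \left(-3\right) 24 + w = -72 + w$)
$\left(1506017 + S{\left(-1988,\left(-13\right) 15 + 2 \right)}\right) \left(2097236 - 3857862\right) = \left(1506017 - 2060\right) \left(2097236 - 3857862\right) = \left(1506017 - 2060\right) \left(-1760626\right) = 1503957 \left(-1760626\right) = -2647905797082$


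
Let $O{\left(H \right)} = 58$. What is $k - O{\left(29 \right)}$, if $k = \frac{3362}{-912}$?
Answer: $- \frac{28129}{456} \approx -61.686$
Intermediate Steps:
$k = - \frac{1681}{456}$ ($k = 3362 \left(- \frac{1}{912}\right) = - \frac{1681}{456} \approx -3.6864$)
$k - O{\left(29 \right)} = - \frac{1681}{456} - 58 = - \frac{28129}{456}$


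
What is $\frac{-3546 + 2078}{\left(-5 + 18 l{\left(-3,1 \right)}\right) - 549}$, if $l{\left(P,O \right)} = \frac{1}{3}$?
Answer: $\frac{367}{137} \approx 2.6788$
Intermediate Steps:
$l{\left(P,O \right)} = \frac{1}{3}$
$\frac{-3546 + 2078}{\left(-5 + 18 l{\left(-3,1 \right)}\right) - 549} = \frac{-3546 + 2078}{\left(-5 + 18 \cdot \frac{1}{3}\right) - 549} = - \frac{1468}{\left(-5 + 6\right) - 549} = - \frac{1468}{1 - 549} = - \frac{1468}{-548} = \left(-1468\right) \left(- \frac{1}{548}\right) = \frac{367}{137}$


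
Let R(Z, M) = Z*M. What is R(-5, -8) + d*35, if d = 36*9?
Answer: 11380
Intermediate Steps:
d = 324
R(Z, M) = M*Z
R(-5, -8) + d*35 = -8*(-5) + 324*35 = 40 + 11340 = 11380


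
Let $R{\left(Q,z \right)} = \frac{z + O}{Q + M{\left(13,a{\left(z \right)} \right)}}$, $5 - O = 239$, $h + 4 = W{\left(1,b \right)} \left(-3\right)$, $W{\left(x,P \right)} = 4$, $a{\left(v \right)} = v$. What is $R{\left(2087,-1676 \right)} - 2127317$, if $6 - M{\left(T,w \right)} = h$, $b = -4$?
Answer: $- \frac{4486513463}{2109} \approx -2.1273 \cdot 10^{6}$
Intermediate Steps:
$h = -16$ ($h = -4 + 4 \left(-3\right) = -4 - 12 = -16$)
$M{\left(T,w \right)} = 22$ ($M{\left(T,w \right)} = 6 - -16 = 6 + 16 = 22$)
$O = -234$ ($O = 5 - 239 = -234$)
$R{\left(Q,z \right)} = \frac{-234 + z}{22 + Q}$ ($R{\left(Q,z \right)} = \frac{z - 234}{Q + 22} = \frac{-234 + z}{22 + Q}$)
$R{\left(2087,-1676 \right)} - 2127317 = \frac{-234 - 1676}{22 + 2087} - 2127317 = \frac{1}{2109} \left(-1910\right) - 2127317 = - \frac{1910}{2109} - 2127317 = - \frac{4486513463}{2109}$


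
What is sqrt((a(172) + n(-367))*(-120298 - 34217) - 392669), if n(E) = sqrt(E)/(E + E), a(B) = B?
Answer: sqrt(-14529844714244 + 113414010*I*sqrt(367))/734 ≈ 0.38828 + 5193.2*I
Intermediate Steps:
n(E) = 1/(2*sqrt(E)) (n(E) = sqrt(E)/((2*E)) = (1/(2*E))*sqrt(E) = 1/(2*sqrt(E)))
sqrt((a(172) + n(-367))*(-120298 - 34217) - 392669) = sqrt((172 + 1/(2*sqrt(-367)))*(-120298 - 34217) - 392669) = sqrt((172 + (-I*sqrt(367)/367)/2)*(-154515) - 392669) = sqrt((172 - I*sqrt(367)/734)*(-154515) - 392669) = sqrt((-26576580 + 154515*I*sqrt(367)/734) - 392669) = sqrt(-26969249 + 154515*I*sqrt(367)/734)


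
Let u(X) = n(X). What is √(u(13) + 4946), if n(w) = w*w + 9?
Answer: 2*√1281 ≈ 71.582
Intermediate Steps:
n(w) = 9 + w² (n(w) = w² + 9 = 9 + w²)
u(X) = 9 + X²
√(u(13) + 4946) = √((9 + 13²) + 4946) = √((9 + 169) + 4946) = √(178 + 4946) = √5124 = 2*√1281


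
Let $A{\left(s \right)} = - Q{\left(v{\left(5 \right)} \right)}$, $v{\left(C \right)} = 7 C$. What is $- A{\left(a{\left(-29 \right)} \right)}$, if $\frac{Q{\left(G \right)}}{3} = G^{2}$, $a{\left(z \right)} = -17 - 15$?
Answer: $3675$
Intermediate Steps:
$a{\left(z \right)} = -32$ ($a{\left(z \right)} = -17 - 15 = -32$)
$Q{\left(G \right)} = 3 G^{2}$
$A{\left(s \right)} = -3675$ ($A{\left(s \right)} = - 3 \left(7 \cdot 5\right)^{2} = - 3 \cdot 35^{2} = - 3 \cdot 1225 = \left(-1\right) 3675 = -3675$)
$- A{\left(a{\left(-29 \right)} \right)} = \left(-1\right) \left(-3675\right) = 3675$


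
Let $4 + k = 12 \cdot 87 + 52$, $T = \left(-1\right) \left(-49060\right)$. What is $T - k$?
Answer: $47968$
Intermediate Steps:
$T = 49060$
$k = 1092$ ($k = -4 + \left(12 \cdot 87 + 52\right) = -4 + \left(1044 + 52\right) = -4 + 1096 = 1092$)
$T - k = 49060 - 1092 = 47968$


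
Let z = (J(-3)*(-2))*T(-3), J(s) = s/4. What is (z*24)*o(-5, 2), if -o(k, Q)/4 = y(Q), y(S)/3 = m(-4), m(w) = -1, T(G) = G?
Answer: -1296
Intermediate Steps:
y(S) = -3 (y(S) = 3*(-1) = -3)
J(s) = s/4 (J(s) = s*(¼) = s/4)
o(k, Q) = 12 (o(k, Q) = -4*(-3) = 12)
z = -9/2 (z = (((¼)*(-3))*(-2))*(-3) = -¾*(-2)*(-3) = (3/2)*(-3) = -9/2 ≈ -4.5000)
(z*24)*o(-5, 2) = -9/2*24*12 = -108*12 = -1296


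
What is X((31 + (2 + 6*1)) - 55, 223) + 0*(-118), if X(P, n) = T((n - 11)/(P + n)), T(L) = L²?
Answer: 44944/42849 ≈ 1.0489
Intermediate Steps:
X(P, n) = (-11 + n)²/(P + n)² (X(P, n) = ((n - 11)/(P + n))² = ((-11 + n)/(P + n))² = (-11 + n)²/(P + n)²)
X((31 + (2 + 6*1)) - 55, 223) + 0*(-118) = (-11 + 223)²/(((31 + (2 + 6*1)) - 55) + 223)² + 0*(-118) = 212²/(((31 + (2 + 6)) - 55) + 223)² + 0 = 44944/(((31 + 8) - 55) + 223)² + 0 = 44944/((39 - 55) + 223)² + 0 = 44944/(-16 + 223)² + 0 = 44944/207² + 0 = 44944*(1/42849) + 0 = 44944/42849 + 0 = 44944/42849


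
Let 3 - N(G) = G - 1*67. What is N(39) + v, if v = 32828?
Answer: 32859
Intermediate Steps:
N(G) = 70 - G (N(G) = 3 - (G - 1*67) = 3 - (G - 67) = 3 - (-67 + G) = 3 + (67 - G) = 70 - G)
N(39) + v = (70 - 1*39) + 32828 = (70 - 39) + 32828 = 31 + 32828 = 32859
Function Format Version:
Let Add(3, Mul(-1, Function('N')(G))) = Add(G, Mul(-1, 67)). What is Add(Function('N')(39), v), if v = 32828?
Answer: 32859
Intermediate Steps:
Function('N')(G) = Add(70, Mul(-1, G)) (Function('N')(G) = Add(3, Mul(-1, Add(G, Mul(-1, 67)))) = Add(3, Mul(-1, Add(G, -67))) = Add(3, Mul(-1, Add(-67, G))) = Add(3, Add(67, Mul(-1, G))) = Add(70, Mul(-1, G)))
Add(Function('N')(39), v) = Add(Add(70, Mul(-1, 39)), 32828) = Add(Add(70, -39), 32828) = Add(31, 32828) = 32859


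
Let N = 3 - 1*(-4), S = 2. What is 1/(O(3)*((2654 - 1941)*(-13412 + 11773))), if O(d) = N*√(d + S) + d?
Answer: 3/275791252 - 7*√5/275791252 ≈ -4.5877e-8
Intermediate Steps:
N = 7 (N = 3 + 4 = 7)
O(d) = d + 7*√(2 + d) (O(d) = 7*√(d + 2) + d = 7*√(2 + d) + d = d + 7*√(2 + d))
1/(O(3)*((2654 - 1941)*(-13412 + 11773))) = 1/((3 + 7*√(2 + 3))*((2654 - 1941)*(-13412 + 11773))) = 1/((3 + 7*√5)*(713*(-1639))) = 1/((3 + 7*√5)*(-1168607)) = 1/(-3505821 - 8180249*√5)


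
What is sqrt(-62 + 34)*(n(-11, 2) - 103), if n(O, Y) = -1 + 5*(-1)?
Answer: -218*I*sqrt(7) ≈ -576.77*I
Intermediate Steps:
n(O, Y) = -6 (n(O, Y) = -1 - 5 = -6)
sqrt(-62 + 34)*(n(-11, 2) - 103) = sqrt(-62 + 34)*(-6 - 103) = sqrt(-28)*(-109) = (2*I*sqrt(7))*(-109) = -218*I*sqrt(7)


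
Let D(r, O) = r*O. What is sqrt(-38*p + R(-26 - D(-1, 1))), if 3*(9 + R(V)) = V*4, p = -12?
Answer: sqrt(3723)/3 ≈ 20.339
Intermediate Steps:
D(r, O) = O*r
R(V) = -9 + 4*V/3 (R(V) = -9 + (V*4)/3 = -9 + (4*V)/3 = -9 + 4*V/3)
sqrt(-38*p + R(-26 - D(-1, 1))) = sqrt(-38*(-12) + (-9 + 4*(-26 - (-1))/3)) = sqrt(456 + (-9 + 4*(-26 - 1*(-1))/3)) = sqrt(456 + (-9 + 4*(-26 + 1)/3)) = sqrt(456 + (-9 + (4/3)*(-25))) = sqrt(456 + (-9 - 100/3)) = sqrt(456 - 127/3) = sqrt(1241/3) = sqrt(3723)/3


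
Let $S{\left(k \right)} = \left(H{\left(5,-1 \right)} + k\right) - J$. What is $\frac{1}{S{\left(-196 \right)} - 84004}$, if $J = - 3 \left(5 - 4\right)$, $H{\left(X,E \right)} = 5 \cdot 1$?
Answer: $- \frac{1}{84192} \approx -1.1878 \cdot 10^{-5}$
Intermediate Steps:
$H{\left(X,E \right)} = 5$
$J = -3$ ($J = \left(-3\right) 1 = -3$)
$S{\left(k \right)} = 8 + k$ ($S{\left(k \right)} = \left(5 + k\right) - -3 = \left(5 + k\right) + 3 = 8 + k$)
$\frac{1}{S{\left(-196 \right)} - 84004} = \frac{1}{\left(8 - 196\right) - 84004} = \frac{1}{-188 - 84004} = \frac{1}{-84192} = - \frac{1}{84192}$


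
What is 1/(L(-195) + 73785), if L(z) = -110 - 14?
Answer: 1/73661 ≈ 1.3576e-5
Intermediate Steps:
L(z) = -124
1/(L(-195) + 73785) = 1/(-124 + 73785) = 1/73661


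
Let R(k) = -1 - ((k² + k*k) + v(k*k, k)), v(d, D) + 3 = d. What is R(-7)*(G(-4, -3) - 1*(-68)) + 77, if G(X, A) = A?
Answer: -9348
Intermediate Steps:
v(d, D) = -3 + d
R(k) = 2 - 3*k² (R(k) = -1 - ((k² + k*k) + (-3 + k*k)) = -1 - ((k² + k²) + (-3 + k²)) = -1 - (2*k² + (-3 + k²)) = -1 - (-3 + 3*k²) = -1 + (3 - 3*k²) = 2 - 3*k²)
R(-7)*(G(-4, -3) - 1*(-68)) + 77 = (2 - 3*(-7)²)*(-3 - 1*(-68)) + 77 = (2 - 3*49)*(-3 + 68) + 77 = (2 - 147)*65 + 77 = -145*65 + 77 = -9425 + 77 = -9348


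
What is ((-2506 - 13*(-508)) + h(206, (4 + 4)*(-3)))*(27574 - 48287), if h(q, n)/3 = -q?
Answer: -72081240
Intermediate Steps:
h(q, n) = -3*q (h(q, n) = 3*(-q) = -3*q)
((-2506 - 13*(-508)) + h(206, (4 + 4)*(-3)))*(27574 - 48287) = ((-2506 - 13*(-508)) - 3*206)*(27574 - 48287) = ((-2506 + 6604) - 618)*(-20713) = (4098 - 618)*(-20713) = 3480*(-20713) = -72081240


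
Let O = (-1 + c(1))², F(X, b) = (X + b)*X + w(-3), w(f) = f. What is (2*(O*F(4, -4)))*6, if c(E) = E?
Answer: 0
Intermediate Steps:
F(X, b) = -3 + X*(X + b) (F(X, b) = (X + b)*X - 3 = X*(X + b) - 3 = -3 + X*(X + b))
O = 0 (O = (-1 + 1)² = 0² = 0)
(2*(O*F(4, -4)))*6 = (2*(0*(-3 + 4² + 4*(-4))))*6 = (2*(0*(-3 + 16 - 16)))*6 = (2*(0*(-3)))*6 = (2*0)*6 = 0*6 = 0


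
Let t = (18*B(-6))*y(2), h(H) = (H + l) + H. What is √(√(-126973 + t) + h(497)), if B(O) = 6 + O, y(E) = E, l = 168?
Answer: √(1162 + I*√126973) ≈ 34.478 + 5.1676*I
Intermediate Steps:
h(H) = 168 + 2*H (h(H) = (H + 168) + H = (168 + H) + H = 168 + 2*H)
t = 0 (t = (18*(6 - 6))*2 = (18*0)*2 = 0*2 = 0)
√(√(-126973 + t) + h(497)) = √(√(-126973 + 0) + (168 + 2*497)) = √(√(-126973) + (168 + 994)) = √(I*√126973 + 1162) = √(1162 + I*√126973)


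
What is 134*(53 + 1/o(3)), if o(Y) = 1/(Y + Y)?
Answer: 7906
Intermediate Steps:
o(Y) = 1/(2*Y)
134*(53 + 1/o(3)) = 134*(53 + 1/((½)/3)) = 134*(53 + 1/((½)*(⅓))) = 134*(53 + 1/(⅙)) = 134*(53 + 6) = 134*59 = 7906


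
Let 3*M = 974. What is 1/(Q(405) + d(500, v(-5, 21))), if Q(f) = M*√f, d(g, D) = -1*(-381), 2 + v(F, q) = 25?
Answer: -127/14181753 + 974*√5/14181753 ≈ 0.00014462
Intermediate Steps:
M = 974/3 (M = (⅓)*974 = 974/3 ≈ 324.67)
v(F, q) = 23 (v(F, q) = -2 + 25 = 23)
d(g, D) = 381
Q(f) = 974*√f/3
1/(Q(405) + d(500, v(-5, 21))) = 1/(974*√405/3 + 381) = 1/(974*(9*√5)/3 + 381) = 1/(2922*√5 + 381) = 1/(381 + 2922*√5)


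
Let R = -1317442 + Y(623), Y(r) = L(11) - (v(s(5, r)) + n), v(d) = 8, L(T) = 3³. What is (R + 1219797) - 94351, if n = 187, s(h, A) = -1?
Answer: -192164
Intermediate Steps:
L(T) = 27
Y(r) = -168 (Y(r) = 27 - (8 + 187) = 27 - 1*195 = 27 - 195 = -168)
R = -1317610 (R = -1317442 - 168 = -1317610)
(R + 1219797) - 94351 = (-1317610 + 1219797) - 94351 = -97813 - 94351 = -192164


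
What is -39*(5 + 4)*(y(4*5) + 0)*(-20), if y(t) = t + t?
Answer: 280800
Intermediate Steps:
y(t) = 2*t
-39*(5 + 4)*(y(4*5) + 0)*(-20) = -39*(5 + 4)*(2*(4*5) + 0)*(-20) = -351*(2*20 + 0)*(-20) = -351*(40 + 0)*(-20) = -351*40*(-20) = -39*360*(-20) = -14040*(-20) = 280800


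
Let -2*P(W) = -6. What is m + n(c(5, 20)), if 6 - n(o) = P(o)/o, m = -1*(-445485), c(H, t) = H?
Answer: 2227452/5 ≈ 4.4549e+5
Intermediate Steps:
P(W) = 3 (P(W) = -1/2*(-6) = 3)
m = 445485
n(o) = 6 - 3/o
m + n(c(5, 20)) = 445485 + (6 - 3/5) = 445485 + 27/5 = 2227452/5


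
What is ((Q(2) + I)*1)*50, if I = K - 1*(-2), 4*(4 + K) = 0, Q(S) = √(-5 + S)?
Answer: -100 + 50*I*√3 ≈ -100.0 + 86.603*I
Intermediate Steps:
K = -4 (K = -4 + (¼)*0 = -4 + 0 = -4)
I = -2 (I = -4 - 1*(-2) = -4 + 2 = -2)
((Q(2) + I)*1)*50 = ((√(-5 + 2) - 2)*1)*50 = ((√(-3) - 2)*1)*50 = ((I*√3 - 2)*1)*50 = ((-2 + I*√3)*1)*50 = (-2 + I*√3)*50 = -100 + 50*I*√3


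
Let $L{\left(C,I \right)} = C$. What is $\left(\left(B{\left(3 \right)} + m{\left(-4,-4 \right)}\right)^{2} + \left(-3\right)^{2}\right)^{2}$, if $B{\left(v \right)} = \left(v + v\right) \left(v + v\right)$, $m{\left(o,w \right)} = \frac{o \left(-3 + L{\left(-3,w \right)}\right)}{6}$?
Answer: $2588881$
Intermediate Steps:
$m{\left(o,w \right)} = - o$ ($m{\left(o,w \right)} = \frac{o \left(-3 - 3\right)}{6} = o \left(-6\right) \frac{1}{6} = - 6 o \frac{1}{6} = - o$)
$B{\left(v \right)} = 4 v^{2}$ ($B{\left(v \right)} = 2 v 2 v = 4 v^{2}$)
$\left(\left(B{\left(3 \right)} + m{\left(-4,-4 \right)}\right)^{2} + \left(-3\right)^{2}\right)^{2} = \left(\left(4 \cdot 3^{2} - -4\right)^{2} + \left(-3\right)^{2}\right)^{2} = \left(\left(4 \cdot 9 + 4\right)^{2} + 9\right)^{2} = \left(\left(36 + 4\right)^{2} + 9\right)^{2} = \left(40^{2} + 9\right)^{2} = \left(1600 + 9\right)^{2} = 1609^{2} = 2588881$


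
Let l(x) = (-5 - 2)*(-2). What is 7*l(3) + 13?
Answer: 111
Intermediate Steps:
l(x) = 14 (l(x) = -7*(-2) = 14)
7*l(3) + 13 = 7*14 + 13 = 98 + 13 = 111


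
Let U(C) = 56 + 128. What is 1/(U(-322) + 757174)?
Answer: 1/757358 ≈ 1.3204e-6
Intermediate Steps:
U(C) = 184
1/(U(-322) + 757174) = 1/(184 + 757174) = 1/757358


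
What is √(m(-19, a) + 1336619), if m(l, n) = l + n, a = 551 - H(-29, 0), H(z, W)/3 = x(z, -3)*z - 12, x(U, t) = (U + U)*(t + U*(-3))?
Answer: √913323 ≈ 955.68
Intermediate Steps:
x(U, t) = 2*U*(t - 3*U) (x(U, t) = (2*U)*(t - 3*U) = 2*U*(t - 3*U))
H(z, W) = -36 + 6*z²*(-3 - 3*z) (H(z, W) = 3*((2*z*(-3 - 3*z))*z - 12) = 3*(2*z²*(-3 - 3*z) - 12) = 3*(-12 + 2*z²*(-3 - 3*z)) = -36 + 6*z²*(-3 - 3*z))
a = -423277 (a = 551 - (-36 + 18*(-29)²*(-1 - 1*(-29))) = 551 - (-36 + 18*841*(-1 + 29)) = 551 - (-36 + 18*841*28) = 551 - (-36 + 423864) = 551 - 1*423828 = 551 - 423828 = -423277)
√(m(-19, a) + 1336619) = √((-19 - 423277) + 1336619) = √(-423296 + 1336619) = √913323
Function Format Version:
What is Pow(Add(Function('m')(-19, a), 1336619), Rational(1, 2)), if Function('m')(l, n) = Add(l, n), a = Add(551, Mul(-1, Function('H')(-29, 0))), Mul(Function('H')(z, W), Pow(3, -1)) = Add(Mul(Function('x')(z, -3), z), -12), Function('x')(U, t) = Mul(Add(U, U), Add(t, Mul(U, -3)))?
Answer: Pow(913323, Rational(1, 2)) ≈ 955.68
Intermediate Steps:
Function('x')(U, t) = Mul(2, U, Add(t, Mul(-3, U))) (Function('x')(U, t) = Mul(Mul(2, U), Add(t, Mul(-3, U))) = Mul(2, U, Add(t, Mul(-3, U))))
Function('H')(z, W) = Add(-36, Mul(6, Pow(z, 2), Add(-3, Mul(-3, z)))) (Function('H')(z, W) = Mul(3, Add(Mul(Mul(2, z, Add(-3, Mul(-3, z))), z), -12)) = Mul(3, Add(Mul(2, Pow(z, 2), Add(-3, Mul(-3, z))), -12)) = Mul(3, Add(-12, Mul(2, Pow(z, 2), Add(-3, Mul(-3, z))))) = Add(-36, Mul(6, Pow(z, 2), Add(-3, Mul(-3, z)))))
a = -423277 (a = Add(551, Mul(-1, Add(-36, Mul(18, Pow(-29, 2), Add(-1, Mul(-1, -29)))))) = Add(551, Mul(-1, Add(-36, Mul(18, 841, Add(-1, 29))))) = Add(551, Mul(-1, Add(-36, Mul(18, 841, 28)))) = Add(551, Mul(-1, Add(-36, 423864))) = Add(551, Mul(-1, 423828)) = Add(551, -423828) = -423277)
Pow(Add(Function('m')(-19, a), 1336619), Rational(1, 2)) = Pow(Add(Add(-19, -423277), 1336619), Rational(1, 2)) = Pow(Add(-423296, 1336619), Rational(1, 2)) = Pow(913323, Rational(1, 2))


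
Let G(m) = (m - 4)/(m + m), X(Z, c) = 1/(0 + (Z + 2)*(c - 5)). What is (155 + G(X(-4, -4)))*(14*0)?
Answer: 0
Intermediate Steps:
X(Z, c) = 1/((-5 + c)*(2 + Z)) (X(Z, c) = 1/(0 + (2 + Z)*(-5 + c)) = 1/(0 + (-5 + c)*(2 + Z)) = 1/((-5 + c)*(2 + Z)))
G(m) = (-4 + m)/(2*m) (G(m) = (-4 + m)/((2*m)) = (-4 + m)*(1/(2*m)) = (-4 + m)/(2*m))
(155 + G(X(-4, -4)))*(14*0) = (155 + (-4 + 1/(-10 - 5*(-4) + 2*(-4) - 4*(-4)))/(2*(1/(-10 - 5*(-4) + 2*(-4) - 4*(-4)))))*(14*0) = (155 + (-4 + 1/(-10 + 20 - 8 + 16))/(2*(1/(-10 + 20 - 8 + 16))))*0 = (155 + (-4 + 1/18)/(2*(1/18)))*0 = (155 + (½)*18*(-71/18))*0 = (155 - 71/2)*0 = (239/2)*0 = 0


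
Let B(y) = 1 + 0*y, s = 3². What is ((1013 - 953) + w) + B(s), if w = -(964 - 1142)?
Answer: 239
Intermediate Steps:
s = 9
w = 178 (w = -1*(-178) = 178)
B(y) = 1 (B(y) = 1 + 0 = 1)
((1013 - 953) + w) + B(s) = ((1013 - 953) + 178) + 1 = (60 + 178) + 1 = 238 + 1 = 239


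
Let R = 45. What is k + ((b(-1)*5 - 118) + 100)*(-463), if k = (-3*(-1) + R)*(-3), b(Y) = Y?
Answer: 10505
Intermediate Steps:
k = -144 (k = (-3*(-1) + 45)*(-3) = (3 + 45)*(-3) = 48*(-3) = -144)
k + ((b(-1)*5 - 118) + 100)*(-463) = -144 + ((-1*5 - 118) + 100)*(-463) = -144 + ((-5 - 118) + 100)*(-463) = -144 + (-123 + 100)*(-463) = -144 - 23*(-463) = -144 + 10649 = 10505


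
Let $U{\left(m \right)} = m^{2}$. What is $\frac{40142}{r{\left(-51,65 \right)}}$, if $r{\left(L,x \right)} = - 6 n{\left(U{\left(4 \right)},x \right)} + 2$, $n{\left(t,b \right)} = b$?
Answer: $- \frac{20071}{194} \approx -103.46$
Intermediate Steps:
$r{\left(L,x \right)} = 2 - 6 x$ ($r{\left(L,x \right)} = - 6 x + 2 = 2 - 6 x$)
$\frac{40142}{r{\left(-51,65 \right)}} = \frac{40142}{2 - 390} = \frac{40142}{-388} = 40142 \left(- \frac{1}{388}\right) = - \frac{20071}{194}$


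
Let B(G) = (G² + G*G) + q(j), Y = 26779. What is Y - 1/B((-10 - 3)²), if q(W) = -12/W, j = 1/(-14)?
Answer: 1534168909/57290 ≈ 26779.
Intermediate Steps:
j = -1/14 ≈ -0.071429
B(G) = 168 + 2*G² (B(G) = (G² + G*G) - 12/(-1/14) = (G² + G²) - 12*(-14) = 2*G² + 168 = 168 + 2*G²)
Y - 1/B((-10 - 3)²) = 26779 - 1/(168 + 2*((-10 - 3)²)²) = 26779 - 1/(168 + 2*((-13)²)²) = 26779 - 1/(168 + 2*169²) = 26779 - 1/(168 + 2*28561) = 26779 - 1/(168 + 57122) = 26779 - 1/57290 = 1534168909/57290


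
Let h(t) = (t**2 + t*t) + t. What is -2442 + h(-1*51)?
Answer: 2709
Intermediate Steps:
h(t) = t + 2*t**2 (h(t) = (t**2 + t**2) + t = 2*t**2 + t = t + 2*t**2)
-2442 + h(-1*51) = -2442 + (-1*51)*(1 + 2*(-1*51)) = -2442 - 51*(1 + 2*(-51)) = -2442 - 51*(1 - 102) = -2442 - 51*(-101) = -2442 + 5151 = 2709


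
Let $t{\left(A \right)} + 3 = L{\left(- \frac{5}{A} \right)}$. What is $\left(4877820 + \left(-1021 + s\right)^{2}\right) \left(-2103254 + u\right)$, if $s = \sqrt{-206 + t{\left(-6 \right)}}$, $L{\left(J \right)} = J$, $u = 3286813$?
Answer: $\frac{42040390868203}{6} - \frac{1208413739 i \sqrt{7494}}{3} \approx 7.0067 \cdot 10^{12} - 3.487 \cdot 10^{10} i$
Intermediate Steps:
$t{\left(A \right)} = -3 - \frac{5}{A}$
$s = \frac{i \sqrt{7494}}{6}$ ($s = \sqrt{-206 - \left(3 + \frac{5}{-6}\right)} = \sqrt{-206 - \frac{13}{6}} = \sqrt{- \frac{1249}{6}} = \frac{i \sqrt{7494}}{6} \approx 14.428 i$)
$\left(4877820 + \left(-1021 + s\right)^{2}\right) \left(-2103254 + u\right) = \left(4877820 + \left(-1021 + \frac{i \sqrt{7494}}{6}\right)^{2}\right) \left(-2103254 + 3286813\right) = \left(4877820 + \left(-1021 + \frac{i \sqrt{7494}}{6}\right)^{2}\right) 1183559 = 5773187761380 + 1183559 \left(-1021 + \frac{i \sqrt{7494}}{6}\right)^{2}$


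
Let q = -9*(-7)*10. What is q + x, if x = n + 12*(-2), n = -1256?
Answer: -650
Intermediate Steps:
q = 630 (q = 63*10 = 630)
x = -1280 (x = -1256 + 12*(-2) = -1256 - 24 = -1280)
q + x = 630 - 1280 = -650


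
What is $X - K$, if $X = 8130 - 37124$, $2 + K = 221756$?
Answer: $-250748$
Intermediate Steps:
$K = 221754$ ($K = -2 + 221756 = 221754$)
$X = -28994$ ($X = 8130 - 37124 = -28994$)
$X - K = -28994 - 221754 = -250748$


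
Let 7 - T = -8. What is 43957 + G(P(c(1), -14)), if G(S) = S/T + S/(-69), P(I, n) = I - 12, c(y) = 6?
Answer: 5055019/115 ≈ 43957.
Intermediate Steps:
P(I, n) = -12 + I
T = 15 (T = 7 - 1*(-8) = 7 + 8 = 15)
G(S) = 6*S/115 (G(S) = S/15 + S/(-69) = S*(1/15) + S*(-1/69) = S/15 - S/69 = 6*S/115)
43957 + G(P(c(1), -14)) = 43957 + 6*(-12 + 6)/115 = 43957 + (6/115)*(-6) = 43957 - 36/115 = 5055019/115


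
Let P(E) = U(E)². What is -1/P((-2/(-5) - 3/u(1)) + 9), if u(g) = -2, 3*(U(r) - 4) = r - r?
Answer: -1/16 ≈ -0.062500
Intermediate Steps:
U(r) = 4 (U(r) = 4 + (r - r)/3 = 4 + (⅓)*0 = 4 + 0 = 4)
P(E) = 16 (P(E) = 4² = 16)
-1/P((-2/(-5) - 3/u(1)) + 9) = -1/16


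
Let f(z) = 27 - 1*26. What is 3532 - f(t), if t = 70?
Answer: 3531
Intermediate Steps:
f(z) = 1 (f(z) = 27 - 26 = 1)
3532 - f(t) = 3532 - 1*1 = 3532 - 1 = 3531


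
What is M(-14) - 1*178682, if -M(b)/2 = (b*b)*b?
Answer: -173194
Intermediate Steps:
M(b) = -2*b**3 (M(b) = -2*b*b*b = -2*b**2*b = -2*b**3)
M(-14) - 1*178682 = -2*(-14)**3 - 1*178682 = -2*(-2744) - 178682 = 5488 - 178682 = -173194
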